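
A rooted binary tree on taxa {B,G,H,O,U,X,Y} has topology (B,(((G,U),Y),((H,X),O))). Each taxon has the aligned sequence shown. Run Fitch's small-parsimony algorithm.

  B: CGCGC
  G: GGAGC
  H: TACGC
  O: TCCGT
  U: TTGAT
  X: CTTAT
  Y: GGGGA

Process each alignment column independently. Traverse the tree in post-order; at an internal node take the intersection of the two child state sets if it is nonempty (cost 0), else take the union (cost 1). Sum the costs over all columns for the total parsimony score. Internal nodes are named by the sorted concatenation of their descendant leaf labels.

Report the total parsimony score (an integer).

17

[col 0] GU: children G:{G}, U:{T} ∪→ {G,T}; cost 1
[col 0] GUY: children GU:{G,T}, Y:{G} ∩→ {G}; cost 0
[col 0] HX: children H:{T}, X:{C} ∪→ {C,T}; cost 1
[col 0] HOX: children HX:{C,T}, O:{T} ∩→ {T}; cost 0
[col 0] GHOUXY: children GUY:{G}, HOX:{T} ∪→ {G,T}; cost 1
[col 0] BGHOUXY: children B:{C}, GHOUXY:{G,T} ∪→ {C,G,T}; cost 1
[col 1] GU: children G:{G}, U:{T} ∪→ {G,T}; cost 1
[col 1] GUY: children GU:{G,T}, Y:{G} ∩→ {G}; cost 0
[col 1] HX: children H:{A}, X:{T} ∪→ {A,T}; cost 1
[col 1] HOX: children HX:{A,T}, O:{C} ∪→ {A,C,T}; cost 1
[col 1] GHOUXY: children GUY:{G}, HOX:{A,C,T} ∪→ {A,C,G,T}; cost 1
[col 1] BGHOUXY: children B:{G}, GHOUXY:{A,C,G,T} ∩→ {G}; cost 0
[col 2] GU: children G:{A}, U:{G} ∪→ {A,G}; cost 1
[col 2] GUY: children GU:{A,G}, Y:{G} ∩→ {G}; cost 0
[col 2] HX: children H:{C}, X:{T} ∪→ {C,T}; cost 1
[col 2] HOX: children HX:{C,T}, O:{C} ∩→ {C}; cost 0
[col 2] GHOUXY: children GUY:{G}, HOX:{C} ∪→ {C,G}; cost 1
[col 2] BGHOUXY: children B:{C}, GHOUXY:{C,G} ∩→ {C}; cost 0
[col 3] GU: children G:{G}, U:{A} ∪→ {A,G}; cost 1
[col 3] GUY: children GU:{A,G}, Y:{G} ∩→ {G}; cost 0
[col 3] HX: children H:{G}, X:{A} ∪→ {A,G}; cost 1
[col 3] HOX: children HX:{A,G}, O:{G} ∩→ {G}; cost 0
[col 3] GHOUXY: children GUY:{G}, HOX:{G} ∩→ {G}; cost 0
[col 3] BGHOUXY: children B:{G}, GHOUXY:{G} ∩→ {G}; cost 0
[col 4] GU: children G:{C}, U:{T} ∪→ {C,T}; cost 1
[col 4] GUY: children GU:{C,T}, Y:{A} ∪→ {A,C,T}; cost 1
[col 4] HX: children H:{C}, X:{T} ∪→ {C,T}; cost 1
[col 4] HOX: children HX:{C,T}, O:{T} ∩→ {T}; cost 0
[col 4] GHOUXY: children GUY:{A,C,T}, HOX:{T} ∩→ {T}; cost 0
[col 4] BGHOUXY: children B:{C}, GHOUXY:{T} ∪→ {C,T}; cost 1
per-site changes: [4, 4, 3, 2, 4]; total = 17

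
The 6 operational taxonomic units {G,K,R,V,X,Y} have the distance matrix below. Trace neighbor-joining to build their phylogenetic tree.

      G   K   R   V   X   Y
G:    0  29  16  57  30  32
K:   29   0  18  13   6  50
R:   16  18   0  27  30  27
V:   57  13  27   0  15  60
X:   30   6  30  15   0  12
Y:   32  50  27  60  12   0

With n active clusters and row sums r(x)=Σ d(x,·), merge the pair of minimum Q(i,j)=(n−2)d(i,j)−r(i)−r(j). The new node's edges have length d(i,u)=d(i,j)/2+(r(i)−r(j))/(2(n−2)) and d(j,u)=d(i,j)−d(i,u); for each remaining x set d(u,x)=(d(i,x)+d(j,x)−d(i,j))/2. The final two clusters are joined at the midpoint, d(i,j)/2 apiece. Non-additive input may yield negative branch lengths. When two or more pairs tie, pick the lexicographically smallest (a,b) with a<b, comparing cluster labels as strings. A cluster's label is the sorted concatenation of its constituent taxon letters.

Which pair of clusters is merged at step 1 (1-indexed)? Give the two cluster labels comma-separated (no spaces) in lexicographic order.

iteration 1: select K,V (d=13, Q=-236); attach at lengths (-1/2, 27/2); label the merged cluster KV
  updated: d(G,KV)=73/2, d(KV,R)=16, d(KV,X)=4, d(KV,Y)=97/2
iteration 2: select KV,X (d=4, Q=-169); attach at lengths (41/6, -17/6); label the merged cluster KVX
  updated: d(G,KVX)=125/4, d(KVX,R)=21, d(KVX,Y)=113/4
iteration 3: select G,R (d=16, Q=-445/4); attach at lengths (189/16, 67/16); label the merged cluster GR
  updated: d(GR,KVX)=145/8, d(GR,Y)=43/2
iteration 4: select GR,KVX (d=145/8, Q=-543/8); attach at lengths (91/16, 199/16); label the merged cluster GKRVX
  updated: d(GKRVX,Y)=253/16
iteration 5: select GKRVX,Y (d=253/16); attach at lengths (253/32, 253/32); label the merged cluster GKRVXY
final tree: (((G:189/16,R:67/16):91/16,((K:-1/2,V:27/2):41/6,X:-17/6):199/16):253/32,Y:253/32)
total length: 1071/16

K,V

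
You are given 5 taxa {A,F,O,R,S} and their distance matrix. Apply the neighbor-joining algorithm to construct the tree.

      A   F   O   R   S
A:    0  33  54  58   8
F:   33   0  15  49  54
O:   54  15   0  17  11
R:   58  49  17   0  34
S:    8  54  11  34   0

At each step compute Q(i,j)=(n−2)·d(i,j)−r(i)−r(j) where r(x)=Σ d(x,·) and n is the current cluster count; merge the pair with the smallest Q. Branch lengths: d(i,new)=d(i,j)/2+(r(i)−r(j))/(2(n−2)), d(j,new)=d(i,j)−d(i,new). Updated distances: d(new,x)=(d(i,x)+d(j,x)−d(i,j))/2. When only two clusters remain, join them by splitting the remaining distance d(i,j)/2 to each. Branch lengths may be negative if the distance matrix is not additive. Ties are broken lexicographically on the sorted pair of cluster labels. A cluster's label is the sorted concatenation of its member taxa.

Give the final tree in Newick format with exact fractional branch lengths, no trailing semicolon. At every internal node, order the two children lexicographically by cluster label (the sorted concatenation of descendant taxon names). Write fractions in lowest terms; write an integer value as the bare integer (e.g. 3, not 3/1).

1. join A+S (d=8, Q=-236) ⇒ AS; edges |A|=35/3, |S|=-11/3
  updated: d(AS,F)=79/2, d(AS,O)=57/2, d(AS,R)=42
2. join AS+F (d=79/2, Q=-269/2) ⇒ AFS; edges |AS|=171/8, |F|=145/8
  updated: d(AFS,O)=2, d(AFS,R)=103/4
3. join AFS+O (d=2, Q=-179/4) ⇒ AFOS; edges |AFS|=43/8, |O|=-27/8
  updated: d(AFOS,R)=163/8
4. join AFOS+R (d=163/8) ⇒ AFORS; edges |AFOS|=163/16, |R|=163/16
final tree: ((((A:35/3,S:-11/3):171/8,F:145/8):43/8,O:-27/8):163/16,R:163/16)
total length: 559/8

((((A:35/3,S:-11/3):171/8,F:145/8):43/8,O:-27/8):163/16,R:163/16)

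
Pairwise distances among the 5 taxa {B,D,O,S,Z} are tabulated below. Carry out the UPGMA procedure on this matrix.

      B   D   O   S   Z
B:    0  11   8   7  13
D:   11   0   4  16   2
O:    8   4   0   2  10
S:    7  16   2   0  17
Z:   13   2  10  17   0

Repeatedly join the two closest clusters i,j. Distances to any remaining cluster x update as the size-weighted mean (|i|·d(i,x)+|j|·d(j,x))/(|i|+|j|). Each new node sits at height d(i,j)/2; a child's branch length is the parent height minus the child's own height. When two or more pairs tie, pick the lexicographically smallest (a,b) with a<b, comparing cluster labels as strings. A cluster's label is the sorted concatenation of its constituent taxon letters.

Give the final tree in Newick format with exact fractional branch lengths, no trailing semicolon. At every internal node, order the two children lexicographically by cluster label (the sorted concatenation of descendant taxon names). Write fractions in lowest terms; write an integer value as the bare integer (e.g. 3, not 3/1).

1. join D+Z (d=2) ⇒ DZ; edges |D|=1, |Z|=1
  updated: d(B,DZ)=12, d(DZ,O)=7, d(DZ,S)=33/2
2. join O+S (d=2) ⇒ OS; edges |O|=1, |S|=1
  updated: d(B,OS)=15/2, d(DZ,OS)=47/4
3. join B+OS (d=15/2) ⇒ BOS; edges |B|=15/4, |OS|=11/4
  updated: d(BOS,DZ)=71/6
4. join BOS+DZ (d=71/6) ⇒ BDOSZ; edges |BOS|=13/6, |DZ|=59/12
final tree: ((B:15/4,(O:1,S:1):11/4):13/6,(D:1,Z:1):59/12)
total length: 211/12

((B:15/4,(O:1,S:1):11/4):13/6,(D:1,Z:1):59/12)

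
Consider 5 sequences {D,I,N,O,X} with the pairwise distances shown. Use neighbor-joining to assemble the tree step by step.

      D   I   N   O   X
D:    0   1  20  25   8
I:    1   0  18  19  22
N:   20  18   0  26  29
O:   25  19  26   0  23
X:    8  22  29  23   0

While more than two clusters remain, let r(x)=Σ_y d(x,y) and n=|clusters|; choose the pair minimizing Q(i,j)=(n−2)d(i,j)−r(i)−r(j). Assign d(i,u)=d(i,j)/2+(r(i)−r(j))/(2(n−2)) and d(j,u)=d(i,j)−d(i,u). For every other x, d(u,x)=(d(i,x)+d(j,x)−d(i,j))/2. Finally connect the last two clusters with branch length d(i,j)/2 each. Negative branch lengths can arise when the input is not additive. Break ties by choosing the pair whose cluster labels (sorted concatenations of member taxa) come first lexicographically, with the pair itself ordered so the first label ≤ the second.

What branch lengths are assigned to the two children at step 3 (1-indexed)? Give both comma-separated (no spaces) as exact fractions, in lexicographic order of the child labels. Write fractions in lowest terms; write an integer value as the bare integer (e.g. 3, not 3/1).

21/8,103/8

iteration 1: select D,X (d=8, Q=-112); attach at lengths (-2/3, 26/3); label the merged cluster DX
  updated: d(DX,I)=15/2, d(DX,N)=41/2, d(DX,O)=20
iteration 2: select DX,I (d=15/2, Q=-155/2); attach at lengths (37/8, 23/8); label the merged cluster DIX
  updated: d(DIX,N)=31/2, d(DIX,O)=63/4
iteration 3: select DIX,N (d=31/2, Q=-229/4); attach at lengths (21/8, 103/8); label the merged cluster DINX
  updated: d(DINX,O)=105/8
iteration 4: select DINX,O (d=105/8); attach at lengths (105/16, 105/16); label the merged cluster DINOX
final tree: ((((D:-2/3,X:26/3):37/8,I:23/8):21/8,N:103/8):105/16,O:105/16)
total length: 353/8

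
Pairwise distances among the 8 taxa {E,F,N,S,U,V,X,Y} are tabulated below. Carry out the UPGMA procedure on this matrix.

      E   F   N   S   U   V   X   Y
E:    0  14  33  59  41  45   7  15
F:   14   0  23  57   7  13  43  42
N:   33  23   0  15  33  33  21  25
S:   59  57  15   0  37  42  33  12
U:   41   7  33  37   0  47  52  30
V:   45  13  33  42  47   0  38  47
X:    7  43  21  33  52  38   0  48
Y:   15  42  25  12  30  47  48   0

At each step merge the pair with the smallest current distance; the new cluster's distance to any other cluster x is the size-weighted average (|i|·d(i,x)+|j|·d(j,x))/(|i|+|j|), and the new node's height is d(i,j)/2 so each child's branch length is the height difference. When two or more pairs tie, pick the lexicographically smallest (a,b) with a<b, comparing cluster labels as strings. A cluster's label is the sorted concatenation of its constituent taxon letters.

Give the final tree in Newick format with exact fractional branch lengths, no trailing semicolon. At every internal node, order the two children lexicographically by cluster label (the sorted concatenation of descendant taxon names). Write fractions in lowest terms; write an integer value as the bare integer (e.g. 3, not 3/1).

step 1: merge (E,X) at d=7; branch lengths E→7/2, X→7/2; new cluster EX
  updated: d(EX,F)=57/2, d(EX,N)=27, d(EX,S)=46, d(EX,U)=93/2, d(EX,V)=83/2, d(EX,Y)=63/2
step 2: merge (F,U) at d=7; branch lengths F→7/2, U→7/2; new cluster FU
  updated: d(EX,FU)=75/2, d(FU,N)=28, d(FU,S)=47, d(FU,V)=30, d(FU,Y)=36
step 3: merge (S,Y) at d=12; branch lengths S→6, Y→6; new cluster SY
  updated: d(EX,SY)=155/4, d(FU,SY)=83/2, d(N,SY)=20, d(SY,V)=89/2
step 4: merge (N,SY) at d=20; branch lengths N→10, SY→4; new cluster NSY
  updated: d(EX,NSY)=209/6, d(FU,NSY)=37, d(NSY,V)=122/3
step 5: merge (FU,V) at d=30; branch lengths FU→23/2, V→15; new cluster FUV
  updated: d(EX,FUV)=233/6, d(FUV,NSY)=344/9
step 6: merge (EX,NSY) at d=209/6; branch lengths EX→167/12, NSY→89/12; new cluster ENSXY
  updated: d(ENSXY,FUV)=577/15
step 7: merge (ENSXY,FUV) at d=577/15; branch lengths ENSXY→109/60, FUV→127/30; new cluster EFNSUVXY
final tree: (((E:7/2,X:7/2):167/12,(N:10,(S:6,Y:6):4):89/12):109/60,((F:7/2,U:7/2):23/2,V:15):127/30)
total length: 5633/60

(((E:7/2,X:7/2):167/12,(N:10,(S:6,Y:6):4):89/12):109/60,((F:7/2,U:7/2):23/2,V:15):127/30)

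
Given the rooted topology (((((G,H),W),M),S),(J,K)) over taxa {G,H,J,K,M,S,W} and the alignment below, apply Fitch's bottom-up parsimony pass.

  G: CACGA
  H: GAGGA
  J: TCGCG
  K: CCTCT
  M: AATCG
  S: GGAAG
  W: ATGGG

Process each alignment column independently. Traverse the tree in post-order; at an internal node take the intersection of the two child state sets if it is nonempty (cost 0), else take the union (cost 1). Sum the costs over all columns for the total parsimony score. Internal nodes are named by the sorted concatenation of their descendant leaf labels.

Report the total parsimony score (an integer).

16

GH@0: {C} ∪ {G} = {C,G} (union, +1)
GHW@0: {C,G} ∪ {A} = {A,C,G} (union, +1)
GHMW@0: {A,C,G} ∩ {A} = {A} (intersection, +0)
GHMSW@0: {A} ∪ {G} = {A,G} (union, +1)
JK@0: {T} ∪ {C} = {C,T} (union, +1)
GHJKMSW@0: {A,G} ∪ {C,T} = {A,C,G,T} (union, +1)
GH@1: {A} ∩ {A} = {A} (intersection, +0)
GHW@1: {A} ∪ {T} = {A,T} (union, +1)
GHMW@1: {A,T} ∩ {A} = {A} (intersection, +0)
GHMSW@1: {A} ∪ {G} = {A,G} (union, +1)
JK@1: {C} ∩ {C} = {C} (intersection, +0)
GHJKMSW@1: {A,G} ∪ {C} = {A,C,G} (union, +1)
GH@2: {C} ∪ {G} = {C,G} (union, +1)
GHW@2: {C,G} ∩ {G} = {G} (intersection, +0)
GHMW@2: {G} ∪ {T} = {G,T} (union, +1)
GHMSW@2: {G,T} ∪ {A} = {A,G,T} (union, +1)
JK@2: {G} ∪ {T} = {G,T} (union, +1)
GHJKMSW@2: {A,G,T} ∩ {G,T} = {G,T} (intersection, +0)
GH@3: {G} ∩ {G} = {G} (intersection, +0)
GHW@3: {G} ∩ {G} = {G} (intersection, +0)
GHMW@3: {G} ∪ {C} = {C,G} (union, +1)
GHMSW@3: {C,G} ∪ {A} = {A,C,G} (union, +1)
JK@3: {C} ∩ {C} = {C} (intersection, +0)
GHJKMSW@3: {A,C,G} ∩ {C} = {C} (intersection, +0)
GH@4: {A} ∩ {A} = {A} (intersection, +0)
GHW@4: {A} ∪ {G} = {A,G} (union, +1)
GHMW@4: {A,G} ∩ {G} = {G} (intersection, +0)
GHMSW@4: {G} ∩ {G} = {G} (intersection, +0)
JK@4: {G} ∪ {T} = {G,T} (union, +1)
GHJKMSW@4: {G} ∩ {G,T} = {G} (intersection, +0)
per-site changes: [5, 3, 4, 2, 2]; total = 16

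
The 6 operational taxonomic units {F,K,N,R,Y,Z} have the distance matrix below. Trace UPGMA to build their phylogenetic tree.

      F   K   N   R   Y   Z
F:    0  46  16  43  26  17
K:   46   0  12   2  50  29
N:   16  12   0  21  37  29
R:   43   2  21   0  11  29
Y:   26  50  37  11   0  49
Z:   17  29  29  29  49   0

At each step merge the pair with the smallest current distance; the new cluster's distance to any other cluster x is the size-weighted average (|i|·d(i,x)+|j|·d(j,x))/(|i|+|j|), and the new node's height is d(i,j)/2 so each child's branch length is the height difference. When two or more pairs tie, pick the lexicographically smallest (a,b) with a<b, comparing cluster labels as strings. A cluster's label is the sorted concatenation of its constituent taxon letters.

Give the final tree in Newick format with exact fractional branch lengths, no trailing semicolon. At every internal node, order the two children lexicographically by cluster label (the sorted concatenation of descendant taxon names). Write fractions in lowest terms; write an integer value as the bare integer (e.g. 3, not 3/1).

((((F:8,N:8):7/2,Z:23/2):7/2,(K:1,R:1):14):23/10,Y:173/10)

1. join K+R (d=2) ⇒ KR; edges |K|=1, |R|=1
  updated: d(F,KR)=89/2, d(KR,N)=33/2, d(KR,Y)=61/2, d(KR,Z)=29
2. join F+N (d=16) ⇒ FN; edges |F|=8, |N|=8
  updated: d(FN,KR)=61/2, d(FN,Y)=63/2, d(FN,Z)=23
3. join FN+Z (d=23) ⇒ FNZ; edges |FN|=7/2, |Z|=23/2
  updated: d(FNZ,KR)=30, d(FNZ,Y)=112/3
4. join FNZ+KR (d=30) ⇒ FKNRZ; edges |FNZ|=7/2, |KR|=14
  updated: d(FKNRZ,Y)=173/5
5. join FKNRZ+Y (d=173/5) ⇒ FKNRYZ; edges |FKNRZ|=23/10, |Y|=173/10
final tree: ((((F:8,N:8):7/2,Z:23/2):7/2,(K:1,R:1):14):23/10,Y:173/10)
total length: 701/10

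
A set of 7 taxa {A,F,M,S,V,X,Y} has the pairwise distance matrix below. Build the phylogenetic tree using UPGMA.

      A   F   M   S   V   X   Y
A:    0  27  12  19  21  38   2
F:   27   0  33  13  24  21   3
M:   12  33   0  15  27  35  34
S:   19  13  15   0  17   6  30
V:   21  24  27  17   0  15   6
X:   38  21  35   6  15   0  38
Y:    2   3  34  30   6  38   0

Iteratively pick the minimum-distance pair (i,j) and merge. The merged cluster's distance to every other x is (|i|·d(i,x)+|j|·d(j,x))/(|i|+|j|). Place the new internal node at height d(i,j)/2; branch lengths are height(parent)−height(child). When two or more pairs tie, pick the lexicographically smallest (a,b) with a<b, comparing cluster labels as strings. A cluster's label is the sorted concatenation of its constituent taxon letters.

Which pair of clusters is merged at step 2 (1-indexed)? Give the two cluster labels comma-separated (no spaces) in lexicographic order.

iteration 1: select A,Y (d=2); attach at lengths (1, 1); label the merged cluster AY
  updated: d(AY,F)=15, d(AY,M)=23, d(AY,S)=49/2, d(AY,V)=27/2, d(AY,X)=38
iteration 2: select S,X (d=6); attach at lengths (3, 3); label the merged cluster SX
  updated: d(AY,SX)=125/4, d(F,SX)=17, d(M,SX)=25, d(SX,V)=16
iteration 3: select AY,V (d=27/2); attach at lengths (23/4, 27/4); label the merged cluster AVY
  updated: d(AVY,F)=18, d(AVY,M)=73/3, d(AVY,SX)=157/6
iteration 4: select F,SX (d=17); attach at lengths (17/2, 11/2); label the merged cluster FSX
  updated: d(AVY,FSX)=211/9, d(FSX,M)=83/3
iteration 5: select AVY,FSX (d=211/9); attach at lengths (179/36, 29/9); label the merged cluster AFSVXY
  updated: d(AFSVXY,M)=26
iteration 6: select AFSVXY,M (d=26); attach at lengths (23/18, 13); label the merged cluster AFMSVXY
final tree: ((((A:1,Y:1):23/4,V:27/4):179/36,(F:17/2,(S:3,X:3):11/2):29/9):23/18,M:13)
total length: 2051/36

S,X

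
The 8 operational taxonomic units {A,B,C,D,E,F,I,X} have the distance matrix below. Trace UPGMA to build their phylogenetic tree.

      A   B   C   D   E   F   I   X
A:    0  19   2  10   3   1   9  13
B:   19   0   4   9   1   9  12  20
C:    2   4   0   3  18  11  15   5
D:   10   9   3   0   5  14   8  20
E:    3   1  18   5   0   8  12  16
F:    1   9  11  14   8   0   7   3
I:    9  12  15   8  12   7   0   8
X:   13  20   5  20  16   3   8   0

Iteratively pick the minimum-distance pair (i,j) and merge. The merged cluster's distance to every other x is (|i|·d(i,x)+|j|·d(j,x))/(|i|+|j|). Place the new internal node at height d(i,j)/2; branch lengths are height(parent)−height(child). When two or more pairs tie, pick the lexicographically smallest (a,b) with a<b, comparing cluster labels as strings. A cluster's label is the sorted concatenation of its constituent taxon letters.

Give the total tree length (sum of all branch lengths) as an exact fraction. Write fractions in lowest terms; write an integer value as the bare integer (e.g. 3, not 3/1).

step 1: merge (A,F) at d=1; branch lengths A→1/2, F→1/2; new cluster AF
  updated: d(AF,B)=14, d(AF,C)=13/2, d(AF,D)=12, d(AF,E)=11/2, d(AF,I)=8, d(AF,X)=8
step 2: merge (B,E) at d=1; branch lengths B→1/2, E→1/2; new cluster BE
  updated: d(AF,BE)=39/4, d(BE,C)=11, d(BE,D)=7, d(BE,I)=12, d(BE,X)=18
step 3: merge (C,D) at d=3; branch lengths C→3/2, D→3/2; new cluster CD
  updated: d(AF,CD)=37/4, d(BE,CD)=9, d(CD,I)=23/2, d(CD,X)=25/2
step 4: merge (AF,I) at d=8; branch lengths AF→7/2, I→4; new cluster AFI
  updated: d(AFI,BE)=21/2, d(AFI,CD)=10, d(AFI,X)=8
step 5: merge (AFI,X) at d=8; branch lengths AFI→0, X→4; new cluster AFIX
  updated: d(AFIX,BE)=99/8, d(AFIX,CD)=85/8
step 6: merge (BE,CD) at d=9; branch lengths BE→4, CD→3; new cluster BCDE
  updated: d(AFIX,BCDE)=23/2
step 7: merge (AFIX,BCDE) at d=23/2; branch lengths AFIX→7/4, BCDE→5/4; new cluster ABCDEFIX
final tree: ((((A:1/2,F:1/2):7/2,I:4):0,X:4):7/4,((B:1/2,E:1/2):4,(C:3/2,D:3/2):3):5/4)
total length: 53/2

53/2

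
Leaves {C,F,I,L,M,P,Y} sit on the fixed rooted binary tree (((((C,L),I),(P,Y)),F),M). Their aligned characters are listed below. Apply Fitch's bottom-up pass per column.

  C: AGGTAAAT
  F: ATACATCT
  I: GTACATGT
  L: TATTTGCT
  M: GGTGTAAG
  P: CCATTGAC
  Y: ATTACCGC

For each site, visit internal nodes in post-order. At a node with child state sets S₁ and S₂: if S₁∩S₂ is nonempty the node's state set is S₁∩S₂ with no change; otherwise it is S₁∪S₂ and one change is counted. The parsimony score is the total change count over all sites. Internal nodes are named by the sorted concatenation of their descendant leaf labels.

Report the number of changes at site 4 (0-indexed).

4

site 0, node CL: C={A} ∪ L={T} → {A,T} (+1)
site 0, node CIL: CL={A,T} ∪ I={G} → {A,G,T} (+1)
site 0, node PY: P={C} ∪ Y={A} → {A,C} (+1)
site 0, node CILPY: CIL={A,G,T} ∩ PY={A,C} → {A} (+0)
site 0, node CFILPY: CILPY={A} ∩ F={A} → {A} (+0)
site 0, node CFILMPY: CFILPY={A} ∪ M={G} → {A,G} (+1)
site 1, node CL: C={G} ∪ L={A} → {A,G} (+1)
site 1, node CIL: CL={A,G} ∪ I={T} → {A,G,T} (+1)
site 1, node PY: P={C} ∪ Y={T} → {C,T} (+1)
site 1, node CILPY: CIL={A,G,T} ∩ PY={C,T} → {T} (+0)
site 1, node CFILPY: CILPY={T} ∩ F={T} → {T} (+0)
site 1, node CFILMPY: CFILPY={T} ∪ M={G} → {G,T} (+1)
site 2, node CL: C={G} ∪ L={T} → {G,T} (+1)
site 2, node CIL: CL={G,T} ∪ I={A} → {A,G,T} (+1)
site 2, node PY: P={A} ∪ Y={T} → {A,T} (+1)
site 2, node CILPY: CIL={A,G,T} ∩ PY={A,T} → {A,T} (+0)
site 2, node CFILPY: CILPY={A,T} ∩ F={A} → {A} (+0)
site 2, node CFILMPY: CFILPY={A} ∪ M={T} → {A,T} (+1)
site 3, node CL: C={T} ∩ L={T} → {T} (+0)
site 3, node CIL: CL={T} ∪ I={C} → {C,T} (+1)
site 3, node PY: P={T} ∪ Y={A} → {A,T} (+1)
site 3, node CILPY: CIL={C,T} ∩ PY={A,T} → {T} (+0)
site 3, node CFILPY: CILPY={T} ∪ F={C} → {C,T} (+1)
site 3, node CFILMPY: CFILPY={C,T} ∪ M={G} → {C,G,T} (+1)
site 4, node CL: C={A} ∪ L={T} → {A,T} (+1)
site 4, node CIL: CL={A,T} ∩ I={A} → {A} (+0)
site 4, node PY: P={T} ∪ Y={C} → {C,T} (+1)
site 4, node CILPY: CIL={A} ∪ PY={C,T} → {A,C,T} (+1)
site 4, node CFILPY: CILPY={A,C,T} ∩ F={A} → {A} (+0)
site 4, node CFILMPY: CFILPY={A} ∪ M={T} → {A,T} (+1)
site 5, node CL: C={A} ∪ L={G} → {A,G} (+1)
site 5, node CIL: CL={A,G} ∪ I={T} → {A,G,T} (+1)
site 5, node PY: P={G} ∪ Y={C} → {C,G} (+1)
site 5, node CILPY: CIL={A,G,T} ∩ PY={C,G} → {G} (+0)
site 5, node CFILPY: CILPY={G} ∪ F={T} → {G,T} (+1)
site 5, node CFILMPY: CFILPY={G,T} ∪ M={A} → {A,G,T} (+1)
site 6, node CL: C={A} ∪ L={C} → {A,C} (+1)
site 6, node CIL: CL={A,C} ∪ I={G} → {A,C,G} (+1)
site 6, node PY: P={A} ∪ Y={G} → {A,G} (+1)
site 6, node CILPY: CIL={A,C,G} ∩ PY={A,G} → {A,G} (+0)
site 6, node CFILPY: CILPY={A,G} ∪ F={C} → {A,C,G} (+1)
site 6, node CFILMPY: CFILPY={A,C,G} ∩ M={A} → {A} (+0)
site 7, node CL: C={T} ∩ L={T} → {T} (+0)
site 7, node CIL: CL={T} ∩ I={T} → {T} (+0)
site 7, node PY: P={C} ∩ Y={C} → {C} (+0)
site 7, node CILPY: CIL={T} ∪ PY={C} → {C,T} (+1)
site 7, node CFILPY: CILPY={C,T} ∩ F={T} → {T} (+0)
site 7, node CFILMPY: CFILPY={T} ∪ M={G} → {G,T} (+1)
per-site changes: [4, 4, 4, 4, 4, 5, 4, 2]; total = 31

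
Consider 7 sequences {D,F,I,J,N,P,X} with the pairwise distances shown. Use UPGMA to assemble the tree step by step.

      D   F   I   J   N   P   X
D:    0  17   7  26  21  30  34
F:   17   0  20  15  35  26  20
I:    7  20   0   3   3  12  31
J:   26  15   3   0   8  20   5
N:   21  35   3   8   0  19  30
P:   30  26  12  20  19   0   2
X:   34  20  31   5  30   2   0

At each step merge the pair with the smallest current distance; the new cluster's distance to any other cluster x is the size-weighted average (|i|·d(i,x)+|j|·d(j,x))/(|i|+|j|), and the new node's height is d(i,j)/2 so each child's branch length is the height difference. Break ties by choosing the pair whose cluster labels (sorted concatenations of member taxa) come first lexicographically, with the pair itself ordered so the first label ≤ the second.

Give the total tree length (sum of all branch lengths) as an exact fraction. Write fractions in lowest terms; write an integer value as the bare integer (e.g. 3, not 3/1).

iteration 1: select P,X (d=2); attach at lengths (1, 1); label the merged cluster PX
  updated: d(D,PX)=32, d(F,PX)=23, d(I,PX)=43/2, d(J,PX)=25/2, d(N,PX)=49/2
iteration 2: select I,J (d=3); attach at lengths (3/2, 3/2); label the merged cluster IJ
  updated: d(D,IJ)=33/2, d(F,IJ)=35/2, d(IJ,N)=11/2, d(IJ,PX)=17
iteration 3: select IJ,N (d=11/2); attach at lengths (5/4, 11/4); label the merged cluster IJN
  updated: d(D,IJN)=18, d(F,IJN)=70/3, d(IJN,PX)=39/2
iteration 4: select D,F (d=17); attach at lengths (17/2, 17/2); label the merged cluster DF
  updated: d(DF,IJN)=62/3, d(DF,PX)=55/2
iteration 5: select IJN,PX (d=39/2); attach at lengths (7, 35/4); label the merged cluster IJNPX
  updated: d(DF,IJNPX)=117/5
iteration 6: select DF,IJNPX (d=117/5); attach at lengths (16/5, 39/20); label the merged cluster DFIJNPX
final tree: ((D:17/2,F:17/2):16/5,(((I:3/2,J:3/2):5/4,N:11/4):7,(P:1,X:1):35/4):39/20)
total length: 469/10

469/10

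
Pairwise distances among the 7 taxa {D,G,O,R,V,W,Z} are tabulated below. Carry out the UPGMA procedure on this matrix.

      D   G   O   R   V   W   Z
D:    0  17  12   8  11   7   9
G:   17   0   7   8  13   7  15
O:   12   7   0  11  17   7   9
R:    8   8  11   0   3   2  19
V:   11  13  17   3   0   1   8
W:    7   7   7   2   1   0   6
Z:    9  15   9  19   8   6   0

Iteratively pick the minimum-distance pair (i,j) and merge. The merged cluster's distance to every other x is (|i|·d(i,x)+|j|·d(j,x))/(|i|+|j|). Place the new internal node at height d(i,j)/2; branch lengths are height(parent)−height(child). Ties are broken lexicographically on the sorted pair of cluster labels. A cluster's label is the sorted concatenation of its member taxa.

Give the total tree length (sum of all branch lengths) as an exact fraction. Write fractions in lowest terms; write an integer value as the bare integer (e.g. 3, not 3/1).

793/30

iteration 1: select V,W (d=1); attach at lengths (1/2, 1/2); label the merged cluster VW
  updated: d(D,VW)=9, d(G,VW)=10, d(O,VW)=12, d(R,VW)=5/2, d(VW,Z)=7
iteration 2: select R,VW (d=5/2); attach at lengths (5/4, 3/4); label the merged cluster RVW
  updated: d(D,RVW)=26/3, d(G,RVW)=28/3, d(O,RVW)=35/3, d(RVW,Z)=11
iteration 3: select G,O (d=7); attach at lengths (7/2, 7/2); label the merged cluster GO
  updated: d(D,GO)=29/2, d(GO,RVW)=21/2, d(GO,Z)=12
iteration 4: select D,RVW (d=26/3); attach at lengths (13/3, 37/12); label the merged cluster DRVW
  updated: d(DRVW,GO)=23/2, d(DRVW,Z)=21/2
iteration 5: select DRVW,Z (d=21/2); attach at lengths (11/12, 21/4); label the merged cluster DRVWZ
  updated: d(DRVWZ,GO)=58/5
iteration 6: select DRVWZ,GO (d=58/5); attach at lengths (11/20, 23/10); label the merged cluster DGORVWZ
final tree: (((D:13/3,(R:5/4,(V:1/2,W:1/2):3/4):37/12):11/12,Z:21/4):11/20,(G:7/2,O:7/2):23/10)
total length: 793/30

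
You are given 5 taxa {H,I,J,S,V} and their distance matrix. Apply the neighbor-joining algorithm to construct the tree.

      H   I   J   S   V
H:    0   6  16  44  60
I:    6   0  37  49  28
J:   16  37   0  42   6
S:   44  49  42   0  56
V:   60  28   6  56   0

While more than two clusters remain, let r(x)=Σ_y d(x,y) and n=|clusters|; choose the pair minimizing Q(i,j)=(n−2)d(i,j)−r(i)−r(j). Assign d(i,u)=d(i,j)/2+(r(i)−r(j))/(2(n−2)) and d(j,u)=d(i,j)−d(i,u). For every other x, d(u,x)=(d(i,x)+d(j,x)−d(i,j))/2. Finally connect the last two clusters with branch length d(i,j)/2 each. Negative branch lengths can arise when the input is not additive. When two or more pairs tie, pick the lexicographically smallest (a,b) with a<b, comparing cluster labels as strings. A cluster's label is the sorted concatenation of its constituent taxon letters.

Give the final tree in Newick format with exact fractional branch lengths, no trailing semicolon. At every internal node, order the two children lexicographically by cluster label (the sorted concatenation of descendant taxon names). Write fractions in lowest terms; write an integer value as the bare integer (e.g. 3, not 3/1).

(((H:25/8,I:23/8):107/8,(J:-31/6,V:67/6):127/8):241/16,S:241/16)

iteration 1: select J,V (d=6, Q=-233); attach at lengths (-31/6, 67/6); label the merged cluster JV
  updated: d(H,JV)=35, d(I,JV)=59/2, d(JV,S)=46
iteration 2: select H,I (d=6, Q=-315/2); attach at lengths (25/8, 23/8); label the merged cluster HI
  updated: d(HI,JV)=117/4, d(HI,S)=87/2
iteration 3: select HI,JV (d=117/4, Q=-475/4); attach at lengths (107/8, 127/8); label the merged cluster HIJV
  updated: d(HIJV,S)=241/8
iteration 4: select HIJV,S (d=241/8); attach at lengths (241/16, 241/16); label the merged cluster HIJSV
final tree: (((H:25/8,I:23/8):107/8,(J:-31/6,V:67/6):127/8):241/16,S:241/16)
total length: 571/8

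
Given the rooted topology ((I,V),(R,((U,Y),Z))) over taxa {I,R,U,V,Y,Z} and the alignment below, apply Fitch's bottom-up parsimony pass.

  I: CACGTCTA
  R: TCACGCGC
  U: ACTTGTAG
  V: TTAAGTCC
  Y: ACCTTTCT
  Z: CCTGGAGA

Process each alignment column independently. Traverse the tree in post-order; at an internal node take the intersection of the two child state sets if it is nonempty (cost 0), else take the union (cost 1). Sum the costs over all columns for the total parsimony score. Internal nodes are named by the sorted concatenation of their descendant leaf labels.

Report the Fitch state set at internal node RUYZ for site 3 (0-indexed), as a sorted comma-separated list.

C,G,T

site 0, node IV: I={C} ∪ V={T} → {C,T} (+1)
site 0, node UY: U={A} ∩ Y={A} → {A} (+0)
site 0, node UYZ: UY={A} ∪ Z={C} → {A,C} (+1)
site 0, node RUYZ: R={T} ∪ UYZ={A,C} → {A,C,T} (+1)
site 0, node IRUVYZ: IV={C,T} ∩ RUYZ={A,C,T} → {C,T} (+0)
site 1, node IV: I={A} ∪ V={T} → {A,T} (+1)
site 1, node UY: U={C} ∩ Y={C} → {C} (+0)
site 1, node UYZ: UY={C} ∩ Z={C} → {C} (+0)
site 1, node RUYZ: R={C} ∩ UYZ={C} → {C} (+0)
site 1, node IRUVYZ: IV={A,T} ∪ RUYZ={C} → {A,C,T} (+1)
site 2, node IV: I={C} ∪ V={A} → {A,C} (+1)
site 2, node UY: U={T} ∪ Y={C} → {C,T} (+1)
site 2, node UYZ: UY={C,T} ∩ Z={T} → {T} (+0)
site 2, node RUYZ: R={A} ∪ UYZ={T} → {A,T} (+1)
site 2, node IRUVYZ: IV={A,C} ∩ RUYZ={A,T} → {A} (+0)
site 3, node IV: I={G} ∪ V={A} → {A,G} (+1)
site 3, node UY: U={T} ∩ Y={T} → {T} (+0)
site 3, node UYZ: UY={T} ∪ Z={G} → {G,T} (+1)
site 3, node RUYZ: R={C} ∪ UYZ={G,T} → {C,G,T} (+1)
site 3, node IRUVYZ: IV={A,G} ∩ RUYZ={C,G,T} → {G} (+0)
site 4, node IV: I={T} ∪ V={G} → {G,T} (+1)
site 4, node UY: U={G} ∪ Y={T} → {G,T} (+1)
site 4, node UYZ: UY={G,T} ∩ Z={G} → {G} (+0)
site 4, node RUYZ: R={G} ∩ UYZ={G} → {G} (+0)
site 4, node IRUVYZ: IV={G,T} ∩ RUYZ={G} → {G} (+0)
site 5, node IV: I={C} ∪ V={T} → {C,T} (+1)
site 5, node UY: U={T} ∩ Y={T} → {T} (+0)
site 5, node UYZ: UY={T} ∪ Z={A} → {A,T} (+1)
site 5, node RUYZ: R={C} ∪ UYZ={A,T} → {A,C,T} (+1)
site 5, node IRUVYZ: IV={C,T} ∩ RUYZ={A,C,T} → {C,T} (+0)
site 6, node IV: I={T} ∪ V={C} → {C,T} (+1)
site 6, node UY: U={A} ∪ Y={C} → {A,C} (+1)
site 6, node UYZ: UY={A,C} ∪ Z={G} → {A,C,G} (+1)
site 6, node RUYZ: R={G} ∩ UYZ={A,C,G} → {G} (+0)
site 6, node IRUVYZ: IV={C,T} ∪ RUYZ={G} → {C,G,T} (+1)
site 7, node IV: I={A} ∪ V={C} → {A,C} (+1)
site 7, node UY: U={G} ∪ Y={T} → {G,T} (+1)
site 7, node UYZ: UY={G,T} ∪ Z={A} → {A,G,T} (+1)
site 7, node RUYZ: R={C} ∪ UYZ={A,G,T} → {A,C,G,T} (+1)
site 7, node IRUVYZ: IV={A,C} ∩ RUYZ={A,C,G,T} → {A,C} (+0)
per-site changes: [3, 2, 3, 3, 2, 3, 4, 4]; total = 24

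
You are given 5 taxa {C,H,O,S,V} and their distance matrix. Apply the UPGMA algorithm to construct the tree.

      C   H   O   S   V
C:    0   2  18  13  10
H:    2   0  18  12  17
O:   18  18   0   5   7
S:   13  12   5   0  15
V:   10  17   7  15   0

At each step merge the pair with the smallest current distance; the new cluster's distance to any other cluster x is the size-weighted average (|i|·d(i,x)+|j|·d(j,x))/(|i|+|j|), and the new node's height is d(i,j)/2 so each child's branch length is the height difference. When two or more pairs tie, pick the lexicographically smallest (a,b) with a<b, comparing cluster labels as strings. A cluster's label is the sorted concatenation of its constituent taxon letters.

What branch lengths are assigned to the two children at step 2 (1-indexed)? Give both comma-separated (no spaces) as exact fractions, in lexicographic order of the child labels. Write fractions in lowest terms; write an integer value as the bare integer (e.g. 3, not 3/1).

step 1: merge (C,H) at d=2; branch lengths C→1, H→1; new cluster CH
  updated: d(CH,O)=18, d(CH,S)=25/2, d(CH,V)=27/2
step 2: merge (O,S) at d=5; branch lengths O→5/2, S→5/2; new cluster OS
  updated: d(CH,OS)=61/4, d(OS,V)=11
step 3: merge (OS,V) at d=11; branch lengths OS→3, V→11/2; new cluster OSV
  updated: d(CH,OSV)=44/3
step 4: merge (CH,OSV) at d=44/3; branch lengths CH→19/3, OSV→11/6; new cluster CHOSV
final tree: ((C:1,H:1):19/3,((O:5/2,S:5/2):3,V:11/2):11/6)
total length: 71/3

5/2,5/2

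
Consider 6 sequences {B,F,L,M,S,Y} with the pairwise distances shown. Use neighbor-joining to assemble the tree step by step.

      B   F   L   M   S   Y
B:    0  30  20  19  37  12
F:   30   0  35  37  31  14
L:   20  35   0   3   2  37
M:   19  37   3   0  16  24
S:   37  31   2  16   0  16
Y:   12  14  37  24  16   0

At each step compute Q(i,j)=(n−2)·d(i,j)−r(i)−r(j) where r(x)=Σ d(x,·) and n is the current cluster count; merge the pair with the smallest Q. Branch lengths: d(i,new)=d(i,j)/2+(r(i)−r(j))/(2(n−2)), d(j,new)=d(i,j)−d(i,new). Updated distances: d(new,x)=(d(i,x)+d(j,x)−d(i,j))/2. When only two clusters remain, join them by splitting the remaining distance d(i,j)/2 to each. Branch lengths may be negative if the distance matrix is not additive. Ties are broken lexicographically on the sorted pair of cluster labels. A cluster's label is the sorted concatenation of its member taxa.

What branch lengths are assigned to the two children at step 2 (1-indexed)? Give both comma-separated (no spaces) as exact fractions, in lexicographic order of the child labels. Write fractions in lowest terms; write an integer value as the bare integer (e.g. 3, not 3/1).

49/6,35/6

1. join F+Y (d=14, Q=-194) ⇒ FY; edges |F|=25/2, |Y|=3/2
  updated: d(B,FY)=14, d(FY,L)=29, d(FY,M)=47/2, d(FY,S)=33/2
2. join B+FY (d=14, Q=-131) ⇒ BFY; edges |B|=49/6, |FY|=35/6
  updated: d(BFY,L)=35/2, d(BFY,M)=57/4, d(BFY,S)=79/4
3. join BFY+M (d=57/4, Q=-225/4) ⇒ BFMY; edges |BFY|=187/16, |M|=41/16
  updated: d(BFMY,L)=25/8, d(BFMY,S)=43/4
4. join BFMY+L (d=25/8, Q=-127/8) ⇒ BFLMY; edges |BFMY|=95/16, |L|=-45/16
  updated: d(BFLMY,S)=77/16
5. join BFLMY+S (d=77/16) ⇒ BFLMSY; edges |BFLMY|=77/32, |S|=77/32
final tree: ((((B:49/6,(F:25/2,Y:3/2):35/6):187/16,M:41/16):95/16,L:-45/16):77/32,S:77/32)
total length: 803/16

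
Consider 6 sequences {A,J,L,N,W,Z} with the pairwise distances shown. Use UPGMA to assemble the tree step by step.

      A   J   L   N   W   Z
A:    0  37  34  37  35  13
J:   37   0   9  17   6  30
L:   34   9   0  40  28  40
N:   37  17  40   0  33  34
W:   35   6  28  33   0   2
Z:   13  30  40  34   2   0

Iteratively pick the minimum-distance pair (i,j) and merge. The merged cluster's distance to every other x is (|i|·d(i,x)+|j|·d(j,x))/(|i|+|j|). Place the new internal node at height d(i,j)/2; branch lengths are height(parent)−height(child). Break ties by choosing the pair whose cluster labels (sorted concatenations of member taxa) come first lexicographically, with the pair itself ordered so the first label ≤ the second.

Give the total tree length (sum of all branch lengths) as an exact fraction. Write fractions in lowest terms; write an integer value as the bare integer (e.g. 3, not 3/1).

251/4

1. join W+Z (d=2) ⇒ WZ; edges |W|=1, |Z|=1
  updated: d(A,WZ)=24, d(J,WZ)=18, d(L,WZ)=34, d(N,WZ)=67/2
2. join J+L (d=9) ⇒ JL; edges |J|=9/2, |L|=9/2
  updated: d(A,JL)=71/2, d(JL,N)=57/2, d(JL,WZ)=26
3. join A+WZ (d=24) ⇒ AWZ; edges |A|=12, |WZ|=11
  updated: d(AWZ,JL)=175/6, d(AWZ,N)=104/3
4. join JL+N (d=57/2) ⇒ JLN; edges |JL|=39/4, |N|=57/4
  updated: d(AWZ,JLN)=31
5. join AWZ+JLN (d=31) ⇒ AJLNWZ; edges |AWZ|=7/2, |JLN|=5/4
final tree: ((A:12,(W:1,Z:1):11):7/2,((J:9/2,L:9/2):39/4,N:57/4):5/4)
total length: 251/4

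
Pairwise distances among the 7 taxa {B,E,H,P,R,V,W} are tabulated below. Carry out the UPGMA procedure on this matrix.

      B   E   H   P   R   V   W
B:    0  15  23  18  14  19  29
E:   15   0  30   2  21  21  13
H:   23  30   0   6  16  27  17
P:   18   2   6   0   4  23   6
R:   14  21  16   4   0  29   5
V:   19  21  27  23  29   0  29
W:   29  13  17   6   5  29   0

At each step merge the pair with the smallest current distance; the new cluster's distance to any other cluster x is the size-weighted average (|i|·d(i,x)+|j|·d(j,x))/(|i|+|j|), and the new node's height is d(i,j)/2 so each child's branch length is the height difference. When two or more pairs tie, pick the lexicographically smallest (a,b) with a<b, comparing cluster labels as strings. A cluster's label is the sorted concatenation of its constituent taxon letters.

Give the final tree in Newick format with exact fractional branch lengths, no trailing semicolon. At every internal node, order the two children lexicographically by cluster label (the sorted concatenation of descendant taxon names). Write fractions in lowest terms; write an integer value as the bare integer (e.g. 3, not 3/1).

step 1: merge (E,P) at d=2; branch lengths E→1, P→1; new cluster EP
  updated: d(B,EP)=33/2, d(EP,H)=18, d(EP,R)=25/2, d(EP,V)=22, d(EP,W)=19/2
step 2: merge (R,W) at d=5; branch lengths R→5/2, W→5/2; new cluster RW
  updated: d(B,RW)=43/2, d(EP,RW)=11, d(H,RW)=33/2, d(RW,V)=29
step 3: merge (EP,RW) at d=11; branch lengths EP→9/2, RW→3; new cluster EPRW
  updated: d(B,EPRW)=19, d(EPRW,H)=69/4, d(EPRW,V)=51/2
step 4: merge (EPRW,H) at d=69/4; branch lengths EPRW→25/8, H→69/8; new cluster EHPRW
  updated: d(B,EHPRW)=99/5, d(EHPRW,V)=129/5
step 5: merge (B,V) at d=19; branch lengths B→19/2, V→19/2; new cluster BV
  updated: d(BV,EHPRW)=114/5
step 6: merge (BV,EHPRW) at d=114/5; branch lengths BV→19/10, EHPRW→111/40; new cluster BEHPRVW
final tree: ((B:19/2,V:19/2):19/10,(((E:1,P:1):9/2,(R:5/2,W:5/2):3):25/8,H:69/8):111/40)
total length: 1997/40

((B:19/2,V:19/2):19/10,(((E:1,P:1):9/2,(R:5/2,W:5/2):3):25/8,H:69/8):111/40)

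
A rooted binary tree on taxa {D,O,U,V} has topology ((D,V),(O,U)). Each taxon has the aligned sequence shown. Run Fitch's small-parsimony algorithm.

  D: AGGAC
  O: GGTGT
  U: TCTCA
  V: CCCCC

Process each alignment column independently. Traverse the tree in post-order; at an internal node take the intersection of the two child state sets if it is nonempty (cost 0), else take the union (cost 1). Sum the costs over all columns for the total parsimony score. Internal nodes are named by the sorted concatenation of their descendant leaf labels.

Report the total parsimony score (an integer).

site 0, node DV: D={A} ∪ V={C} → {A,C} (+1)
site 0, node OU: O={G} ∪ U={T} → {G,T} (+1)
site 0, node DOUV: DV={A,C} ∪ OU={G,T} → {A,C,G,T} (+1)
site 1, node DV: D={G} ∪ V={C} → {C,G} (+1)
site 1, node OU: O={G} ∪ U={C} → {C,G} (+1)
site 1, node DOUV: DV={C,G} ∩ OU={C,G} → {C,G} (+0)
site 2, node DV: D={G} ∪ V={C} → {C,G} (+1)
site 2, node OU: O={T} ∩ U={T} → {T} (+0)
site 2, node DOUV: DV={C,G} ∪ OU={T} → {C,G,T} (+1)
site 3, node DV: D={A} ∪ V={C} → {A,C} (+1)
site 3, node OU: O={G} ∪ U={C} → {C,G} (+1)
site 3, node DOUV: DV={A,C} ∩ OU={C,G} → {C} (+0)
site 4, node DV: D={C} ∩ V={C} → {C} (+0)
site 4, node OU: O={T} ∪ U={A} → {A,T} (+1)
site 4, node DOUV: DV={C} ∪ OU={A,T} → {A,C,T} (+1)
per-site changes: [3, 2, 2, 2, 2]; total = 11

11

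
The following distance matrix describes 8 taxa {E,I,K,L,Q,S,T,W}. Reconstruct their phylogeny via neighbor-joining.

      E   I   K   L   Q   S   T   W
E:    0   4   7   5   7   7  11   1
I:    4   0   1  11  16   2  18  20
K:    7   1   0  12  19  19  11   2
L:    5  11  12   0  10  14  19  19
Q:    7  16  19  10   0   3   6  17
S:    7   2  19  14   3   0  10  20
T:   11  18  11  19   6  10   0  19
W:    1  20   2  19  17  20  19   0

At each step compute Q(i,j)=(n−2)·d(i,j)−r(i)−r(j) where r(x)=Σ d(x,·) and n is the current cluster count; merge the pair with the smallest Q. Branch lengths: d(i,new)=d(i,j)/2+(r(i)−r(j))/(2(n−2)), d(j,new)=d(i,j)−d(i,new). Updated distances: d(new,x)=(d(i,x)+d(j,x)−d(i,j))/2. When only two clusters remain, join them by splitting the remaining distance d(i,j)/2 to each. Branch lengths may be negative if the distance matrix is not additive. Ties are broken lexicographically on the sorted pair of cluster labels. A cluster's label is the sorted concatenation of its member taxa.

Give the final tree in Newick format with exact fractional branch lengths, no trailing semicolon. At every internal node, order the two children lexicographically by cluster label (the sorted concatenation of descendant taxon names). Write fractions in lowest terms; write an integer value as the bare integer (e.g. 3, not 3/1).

((((E:-5/2,(K:-5/4,W:13/4):11/2):15/8,L:51/8):3/2,I:5/2):15/8,((Q:11/10,T:49/10):33/16,S:23/16):15/8)

1. join K+W (d=2, Q=-157) ⇒ KW; edges |K|=-5/4, |W|=13/4
  updated: d(E,KW)=3, d(I,KW)=19/2, d(KW,L)=29/2, d(KW,Q)=17, d(KW,S)=37/2, d(KW,T)=14
2. join Q+T (d=6, Q=-107) ⇒ QT; edges |Q|=11/10, |T|=49/10
  updated: d(E,QT)=6, d(I,QT)=14, d(KW,QT)=25/2, d(L,QT)=23/2, d(QT,S)=7/2
3. join QT+S (d=7/2, Q=-157/2) ⇒ QST; edges |QT|=33/16, |S|=23/16
  updated: d(E,QST)=19/4, d(I,QST)=25/4, d(KW,QST)=55/4, d(L,QST)=11
4. join E+KW (d=3, Q=-97/2) ⇒ EKW; edges |E|=-5/2, |KW|=11/2
  updated: d(EKW,I)=21/4, d(EKW,L)=33/4, d(EKW,QST)=31/4
5. join EKW+L (d=33/4, Q=-35) ⇒ EKLW; edges |EKW|=15/8, |L|=51/8
  updated: d(EKLW,I)=4, d(EKLW,QST)=21/4
6. join EKLW+I (d=4, Q=-31/2) ⇒ EIKLW; edges |EKLW|=3/2, |I|=5/2
  updated: d(EIKLW,QST)=15/4
7. join EIKLW+QST (d=15/4) ⇒ EIKLQSTW; edges |EIKLW|=15/8, |QST|=15/8
final tree: ((((E:-5/2,(K:-5/4,W:13/4):11/2):15/8,L:51/8):3/2,I:5/2):15/8,((Q:11/10,T:49/10):33/16,S:23/16):15/8)
total length: 61/2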